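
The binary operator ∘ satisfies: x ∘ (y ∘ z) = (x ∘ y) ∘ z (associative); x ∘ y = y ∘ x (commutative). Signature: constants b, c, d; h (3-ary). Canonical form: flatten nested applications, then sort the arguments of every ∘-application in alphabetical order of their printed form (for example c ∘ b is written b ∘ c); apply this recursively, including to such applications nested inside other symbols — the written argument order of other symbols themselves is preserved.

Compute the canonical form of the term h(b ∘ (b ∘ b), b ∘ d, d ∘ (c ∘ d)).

Focus inside:  d ∘ (c ∘ d)
Un-nest:  d ∘ c ∘ d
Order the arguments:  c ∘ d ∘ d
Put back:  h(b ∘ b ∘ b, b ∘ d, c ∘ d ∘ d)

Answer: h(b ∘ b ∘ b, b ∘ d, c ∘ d ∘ d)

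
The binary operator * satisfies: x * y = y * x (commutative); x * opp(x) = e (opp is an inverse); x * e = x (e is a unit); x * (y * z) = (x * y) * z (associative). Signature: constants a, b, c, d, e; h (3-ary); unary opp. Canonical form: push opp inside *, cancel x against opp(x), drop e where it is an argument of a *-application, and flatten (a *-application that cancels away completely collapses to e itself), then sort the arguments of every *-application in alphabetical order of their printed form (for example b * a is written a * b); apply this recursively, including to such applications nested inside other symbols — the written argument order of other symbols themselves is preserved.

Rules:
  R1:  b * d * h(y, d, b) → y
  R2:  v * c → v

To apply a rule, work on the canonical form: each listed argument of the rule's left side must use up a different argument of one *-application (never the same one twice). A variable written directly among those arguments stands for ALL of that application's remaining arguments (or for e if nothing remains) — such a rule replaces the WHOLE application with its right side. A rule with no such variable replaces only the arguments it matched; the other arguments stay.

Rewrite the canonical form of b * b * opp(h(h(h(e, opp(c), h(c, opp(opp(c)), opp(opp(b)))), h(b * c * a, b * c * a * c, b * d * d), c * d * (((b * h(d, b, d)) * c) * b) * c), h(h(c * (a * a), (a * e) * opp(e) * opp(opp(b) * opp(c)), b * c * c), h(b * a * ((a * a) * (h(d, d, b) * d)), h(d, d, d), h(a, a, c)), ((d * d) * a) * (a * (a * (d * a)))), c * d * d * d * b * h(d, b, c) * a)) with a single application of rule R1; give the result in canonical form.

Canonical form:  b * b * opp(h(h(h(e, opp(c), h(c, c, b)), h(a * b * c, a * b * c * c, b * d * d), b * b * c * c * c * d * h(d, b, d)), h(h(a * a * c, a * b * c, b * c * c), h(a * a * a * b * d * h(d, d, b), h(d, d, d), h(a, a, c)), a * a * a * a * d * d * d), a * b * c * d * d * d * h(d, b, c)))
Apply R1:  consuming b, d, h(d, d, b);  y := d
Giving:  b * b * opp(h(h(h(e, opp(c), h(c, c, b)), h(a * b * c, a * b * c * c, b * d * d), b * b * c * c * c * d * h(d, b, d)), h(h(a * a * c, a * b * c, b * c * c), h(a * a * a * d, h(d, d, d), h(a, a, c)), a * a * a * a * d * d * d), a * b * c * d * d * d * h(d, b, c)))

Answer: b * b * opp(h(h(h(e, opp(c), h(c, c, b)), h(a * b * c, a * b * c * c, b * d * d), b * b * c * c * c * d * h(d, b, d)), h(h(a * a * c, a * b * c, b * c * c), h(a * a * a * d, h(d, d, d), h(a, a, c)), a * a * a * a * d * d * d), a * b * c * d * d * d * h(d, b, c)))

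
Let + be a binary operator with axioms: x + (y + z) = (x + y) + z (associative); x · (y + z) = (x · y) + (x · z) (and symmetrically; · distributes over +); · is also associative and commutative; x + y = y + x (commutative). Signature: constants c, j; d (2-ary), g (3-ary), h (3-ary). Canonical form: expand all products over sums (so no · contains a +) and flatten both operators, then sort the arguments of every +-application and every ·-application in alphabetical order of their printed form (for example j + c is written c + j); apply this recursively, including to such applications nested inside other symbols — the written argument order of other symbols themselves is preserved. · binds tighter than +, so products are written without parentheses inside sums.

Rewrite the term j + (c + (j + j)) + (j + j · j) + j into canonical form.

Flatten:  j + c + j + j + j + j · j + j
Order the arguments:  c + j + j + j + j + j + j · j

Answer: c + j + j + j + j + j + j · j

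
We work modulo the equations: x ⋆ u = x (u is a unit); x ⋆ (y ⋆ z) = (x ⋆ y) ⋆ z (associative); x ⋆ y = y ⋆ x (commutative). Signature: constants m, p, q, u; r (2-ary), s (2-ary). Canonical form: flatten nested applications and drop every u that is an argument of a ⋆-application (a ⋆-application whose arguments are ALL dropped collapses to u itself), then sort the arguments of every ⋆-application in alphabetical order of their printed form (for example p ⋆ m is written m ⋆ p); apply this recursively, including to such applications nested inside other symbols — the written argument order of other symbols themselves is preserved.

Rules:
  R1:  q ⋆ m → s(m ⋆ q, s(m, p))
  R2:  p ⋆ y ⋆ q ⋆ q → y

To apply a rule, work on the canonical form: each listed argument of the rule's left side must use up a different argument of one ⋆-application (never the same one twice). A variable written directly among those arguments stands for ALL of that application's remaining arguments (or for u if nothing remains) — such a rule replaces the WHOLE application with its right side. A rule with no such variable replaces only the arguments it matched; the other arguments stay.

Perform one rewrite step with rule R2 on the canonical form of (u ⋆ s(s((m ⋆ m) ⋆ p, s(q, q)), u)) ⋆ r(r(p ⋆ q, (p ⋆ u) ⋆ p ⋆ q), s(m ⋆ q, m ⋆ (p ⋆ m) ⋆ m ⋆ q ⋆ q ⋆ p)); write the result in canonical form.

Canonical form:  r(r(p ⋆ q, p ⋆ p ⋆ q), s(m ⋆ q, m ⋆ m ⋆ m ⋆ p ⋆ p ⋆ q ⋆ q)) ⋆ s(s(m ⋆ m ⋆ p, s(q, q)), u)
Match R2:  consume p, q, q;  y := m ⋆ m ⋆ m ⋆ p
The extension variable absorbs all remaining arguments, so the whole application is rewritten.
Result:  r(r(p ⋆ q, p ⋆ p ⋆ q), s(m ⋆ q, m ⋆ m ⋆ m ⋆ p)) ⋆ s(s(m ⋆ m ⋆ p, s(q, q)), u)

Answer: r(r(p ⋆ q, p ⋆ p ⋆ q), s(m ⋆ q, m ⋆ m ⋆ m ⋆ p)) ⋆ s(s(m ⋆ m ⋆ p, s(q, q)), u)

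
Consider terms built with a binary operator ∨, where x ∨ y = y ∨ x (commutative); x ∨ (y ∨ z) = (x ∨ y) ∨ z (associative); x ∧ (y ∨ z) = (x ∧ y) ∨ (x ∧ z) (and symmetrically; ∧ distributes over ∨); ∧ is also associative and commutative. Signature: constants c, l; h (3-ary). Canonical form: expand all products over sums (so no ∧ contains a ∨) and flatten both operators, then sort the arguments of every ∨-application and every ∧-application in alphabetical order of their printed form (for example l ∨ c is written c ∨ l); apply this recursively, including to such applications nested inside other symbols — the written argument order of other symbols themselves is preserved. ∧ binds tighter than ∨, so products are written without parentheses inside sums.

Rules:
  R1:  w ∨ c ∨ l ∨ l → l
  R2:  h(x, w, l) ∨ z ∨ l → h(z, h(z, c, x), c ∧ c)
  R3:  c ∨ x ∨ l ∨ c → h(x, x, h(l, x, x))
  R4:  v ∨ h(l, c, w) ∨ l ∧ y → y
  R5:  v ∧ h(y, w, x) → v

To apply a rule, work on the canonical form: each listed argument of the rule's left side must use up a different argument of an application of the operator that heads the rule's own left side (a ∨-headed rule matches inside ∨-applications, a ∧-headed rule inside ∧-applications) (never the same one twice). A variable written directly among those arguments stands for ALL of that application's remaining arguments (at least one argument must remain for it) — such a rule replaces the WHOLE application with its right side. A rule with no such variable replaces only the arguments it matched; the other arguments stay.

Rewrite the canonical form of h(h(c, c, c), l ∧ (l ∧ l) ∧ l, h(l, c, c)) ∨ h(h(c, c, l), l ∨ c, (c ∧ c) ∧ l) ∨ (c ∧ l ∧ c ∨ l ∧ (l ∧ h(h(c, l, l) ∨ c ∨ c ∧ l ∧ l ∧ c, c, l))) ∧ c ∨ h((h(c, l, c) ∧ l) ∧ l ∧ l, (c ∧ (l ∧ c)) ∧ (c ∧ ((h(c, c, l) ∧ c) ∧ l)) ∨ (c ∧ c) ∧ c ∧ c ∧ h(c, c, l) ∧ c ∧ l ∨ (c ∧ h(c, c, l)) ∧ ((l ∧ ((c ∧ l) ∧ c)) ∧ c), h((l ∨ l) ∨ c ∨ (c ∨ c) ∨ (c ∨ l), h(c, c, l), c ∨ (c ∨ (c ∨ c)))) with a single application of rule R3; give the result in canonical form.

Answer: c ∧ c ∧ c ∧ l ∨ c ∧ h(c ∨ c ∧ c ∧ l ∧ l ∨ h(c, l, l), c, l) ∧ l ∧ l ∨ h(h(c, c, c), l ∧ l ∧ l ∧ l, h(l, c, c)) ∨ h(h(c, c, l), c ∨ l, c ∧ c ∧ l) ∨ h(h(c, l, c) ∧ l ∧ l ∧ l, c ∧ c ∧ c ∧ c ∧ c ∧ h(c, c, l) ∧ l ∨ c ∧ c ∧ c ∧ c ∧ h(c, c, l) ∧ l ∧ l ∨ c ∧ c ∧ c ∧ c ∧ h(c, c, l) ∧ l ∧ l, h(h(c ∨ c ∨ l ∨ l, c ∨ c ∨ l ∨ l, h(l, c ∨ c ∨ l ∨ l, c ∨ c ∨ l ∨ l)), h(c, c, l), c ∨ c ∨ c ∨ c))

Derivation:
Canonical form:  c ∧ c ∧ c ∧ l ∨ c ∧ h(c ∨ c ∧ c ∧ l ∧ l ∨ h(c, l, l), c, l) ∧ l ∧ l ∨ h(h(c, c, c), l ∧ l ∧ l ∧ l, h(l, c, c)) ∨ h(h(c, c, l), c ∨ l, c ∧ c ∧ l) ∨ h(h(c, l, c) ∧ l ∧ l ∧ l, c ∧ c ∧ c ∧ c ∧ c ∧ h(c, c, l) ∧ l ∨ c ∧ c ∧ c ∧ c ∧ h(c, c, l) ∧ l ∧ l ∨ c ∧ c ∧ c ∧ c ∧ h(c, c, l) ∧ l ∧ l, h(c ∨ c ∨ c ∨ c ∨ l ∨ l ∨ l, h(c, c, l), c ∨ c ∨ c ∨ c))
R3 matches:  uses c, c, l;  x := c ∨ c ∨ l ∨ l
Every leftover argument binds to the variable; the entire application is replaced.
Giving:  c ∧ c ∧ c ∧ l ∨ c ∧ h(c ∨ c ∧ c ∧ l ∧ l ∨ h(c, l, l), c, l) ∧ l ∧ l ∨ h(h(c, c, c), l ∧ l ∧ l ∧ l, h(l, c, c)) ∨ h(h(c, c, l), c ∨ l, c ∧ c ∧ l) ∨ h(h(c, l, c) ∧ l ∧ l ∧ l, c ∧ c ∧ c ∧ c ∧ c ∧ h(c, c, l) ∧ l ∨ c ∧ c ∧ c ∧ c ∧ h(c, c, l) ∧ l ∧ l ∨ c ∧ c ∧ c ∧ c ∧ h(c, c, l) ∧ l ∧ l, h(h(c ∨ c ∨ l ∨ l, c ∨ c ∨ l ∨ l, h(l, c ∨ c ∨ l ∨ l, c ∨ c ∨ l ∨ l)), h(c, c, l), c ∨ c ∨ c ∨ c))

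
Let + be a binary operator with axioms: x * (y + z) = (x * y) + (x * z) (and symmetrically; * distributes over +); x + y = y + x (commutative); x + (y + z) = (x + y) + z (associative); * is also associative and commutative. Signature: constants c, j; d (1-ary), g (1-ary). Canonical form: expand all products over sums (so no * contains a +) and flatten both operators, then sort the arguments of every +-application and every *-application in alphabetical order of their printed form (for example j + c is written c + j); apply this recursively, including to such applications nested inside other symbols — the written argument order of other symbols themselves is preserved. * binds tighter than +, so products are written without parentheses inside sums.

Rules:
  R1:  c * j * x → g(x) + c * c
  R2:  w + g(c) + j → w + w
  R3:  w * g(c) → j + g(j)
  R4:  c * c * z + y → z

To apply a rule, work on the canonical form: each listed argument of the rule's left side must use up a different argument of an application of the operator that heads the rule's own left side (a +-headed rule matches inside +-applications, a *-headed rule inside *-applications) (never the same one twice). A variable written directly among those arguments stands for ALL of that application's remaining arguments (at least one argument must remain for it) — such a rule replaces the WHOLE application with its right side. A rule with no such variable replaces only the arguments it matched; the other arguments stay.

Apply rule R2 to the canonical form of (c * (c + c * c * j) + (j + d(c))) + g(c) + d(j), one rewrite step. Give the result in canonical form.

Canonical form:  c * c + c * c * c * j + d(c) + d(j) + g(c) + j
Match R2:  consume g(c), j;  w := c * c + c * c * c * j + d(c) + d(j)
The variable takes the whole remainder — replace the entire application.
New term:  c * c + c * c + c * c * c * j + c * c * c * j + d(c) + d(c) + d(j) + d(j)

Answer: c * c + c * c + c * c * c * j + c * c * c * j + d(c) + d(c) + d(j) + d(j)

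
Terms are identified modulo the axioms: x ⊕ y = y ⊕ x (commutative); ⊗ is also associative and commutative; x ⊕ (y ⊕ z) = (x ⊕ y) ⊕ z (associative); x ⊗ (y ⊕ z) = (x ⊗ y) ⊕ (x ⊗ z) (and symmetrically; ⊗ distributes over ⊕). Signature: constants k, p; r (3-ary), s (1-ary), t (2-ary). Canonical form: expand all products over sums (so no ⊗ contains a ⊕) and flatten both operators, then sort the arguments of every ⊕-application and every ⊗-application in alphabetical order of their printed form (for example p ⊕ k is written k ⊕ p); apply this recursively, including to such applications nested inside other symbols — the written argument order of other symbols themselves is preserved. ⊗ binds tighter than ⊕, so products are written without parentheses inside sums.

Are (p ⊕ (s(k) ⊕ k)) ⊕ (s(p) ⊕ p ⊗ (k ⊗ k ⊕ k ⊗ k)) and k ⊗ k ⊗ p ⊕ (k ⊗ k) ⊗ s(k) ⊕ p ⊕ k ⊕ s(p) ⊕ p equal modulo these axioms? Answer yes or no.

Left:  (p ⊕ (s(k) ⊕ k)) ⊕ (s(p) ⊕ p ⊗ (k ⊗ k ⊕ k ⊗ k))
  Expand products over sums:  p ⊕ s(k) ⊕ k ⊕ s(p) ⊕ k ⊗ k ⊗ p ⊕ k ⊗ k ⊗ p
  Sort:  k ⊕ k ⊗ k ⊗ p ⊕ k ⊗ k ⊗ p ⊕ p ⊕ s(k) ⊕ s(p)
Right:  k ⊗ k ⊗ p ⊕ (k ⊗ k) ⊗ s(k) ⊕ p ⊕ k ⊕ s(p) ⊕ p
  Un-nest:  k ⊗ k ⊗ p ⊕ k ⊗ k ⊗ s(k) ⊕ p ⊕ k ⊕ s(p) ⊕ p
  Sort:  k ⊕ k ⊗ k ⊗ p ⊕ k ⊗ k ⊗ s(k) ⊕ p ⊕ p ⊕ s(p)

Answer: no — k ⊕ k ⊗ k ⊗ p ⊕ k ⊗ k ⊗ p ⊕ p ⊕ s(k) ⊕ s(p) vs k ⊕ k ⊗ k ⊗ p ⊕ k ⊗ k ⊗ s(k) ⊕ p ⊕ p ⊕ s(p)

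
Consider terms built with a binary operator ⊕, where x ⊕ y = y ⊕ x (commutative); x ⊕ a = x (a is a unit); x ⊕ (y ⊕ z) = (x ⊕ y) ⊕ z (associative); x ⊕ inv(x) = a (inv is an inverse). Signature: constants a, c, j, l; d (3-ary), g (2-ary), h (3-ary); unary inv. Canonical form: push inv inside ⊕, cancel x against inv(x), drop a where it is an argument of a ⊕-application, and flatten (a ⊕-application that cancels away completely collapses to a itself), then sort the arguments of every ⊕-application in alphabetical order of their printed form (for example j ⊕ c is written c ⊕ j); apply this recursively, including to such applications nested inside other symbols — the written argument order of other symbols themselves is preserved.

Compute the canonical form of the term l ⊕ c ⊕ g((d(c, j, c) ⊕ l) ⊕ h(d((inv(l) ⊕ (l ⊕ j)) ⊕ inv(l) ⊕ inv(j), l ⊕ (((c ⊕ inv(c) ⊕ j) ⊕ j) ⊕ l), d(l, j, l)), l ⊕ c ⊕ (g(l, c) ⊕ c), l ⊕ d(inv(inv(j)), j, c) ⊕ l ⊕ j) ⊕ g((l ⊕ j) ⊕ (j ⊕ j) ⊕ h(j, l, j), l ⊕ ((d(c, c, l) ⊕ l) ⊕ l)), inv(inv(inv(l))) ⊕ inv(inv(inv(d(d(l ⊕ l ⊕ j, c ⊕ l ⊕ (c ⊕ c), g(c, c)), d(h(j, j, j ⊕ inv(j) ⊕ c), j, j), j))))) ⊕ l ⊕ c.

Answer: c ⊕ c ⊕ g(d(c, j, c) ⊕ g(h(j, l, j) ⊕ j ⊕ j ⊕ j ⊕ l, d(c, c, l) ⊕ l ⊕ l ⊕ l) ⊕ h(d(inv(l), j ⊕ j ⊕ l ⊕ l, d(l, j, l)), c ⊕ c ⊕ g(l, c) ⊕ l, d(j, j, c) ⊕ j ⊕ l ⊕ l) ⊕ l, inv(d(d(j ⊕ l ⊕ l, c ⊕ c ⊕ c ⊕ l, g(c, c)), d(h(j, j, c), j, j), j)) ⊕ inv(l)) ⊕ l ⊕ l

Derivation:
Push inv inside:  distribute inv over ⊕ and collapse double inv
Combine occurrences:  l ⊕ l ⊕ c ⊕ c ⊕ g(d(c, j, c) ⊕ g(h(j, l, j) ⊕ j ⊕ j ⊕ j ⊕ l, d(c, c, l) ⊕ l ⊕ l ⊕ l) ⊕ h(d(inv(l), j ⊕ j ⊕ l ⊕ l, d(l, j, l)), c ⊕ c ⊕ g(l, c) ⊕ l, d(j, j, c) ⊕ j ⊕ l ⊕ l) ⊕ l, inv(d(d(j ⊕ l ⊕ l, c ⊕ c ⊕ c ⊕ l, g(c, c)), d(h(j, j, c), j, j), j)) ⊕ inv(l))
Order the arguments:  c ⊕ c ⊕ g(d(c, j, c) ⊕ g(h(j, l, j) ⊕ j ⊕ j ⊕ j ⊕ l, d(c, c, l) ⊕ l ⊕ l ⊕ l) ⊕ h(d(inv(l), j ⊕ j ⊕ l ⊕ l, d(l, j, l)), c ⊕ c ⊕ g(l, c) ⊕ l, d(j, j, c) ⊕ j ⊕ l ⊕ l) ⊕ l, inv(d(d(j ⊕ l ⊕ l, c ⊕ c ⊕ c ⊕ l, g(c, c)), d(h(j, j, c), j, j), j)) ⊕ inv(l)) ⊕ l ⊕ l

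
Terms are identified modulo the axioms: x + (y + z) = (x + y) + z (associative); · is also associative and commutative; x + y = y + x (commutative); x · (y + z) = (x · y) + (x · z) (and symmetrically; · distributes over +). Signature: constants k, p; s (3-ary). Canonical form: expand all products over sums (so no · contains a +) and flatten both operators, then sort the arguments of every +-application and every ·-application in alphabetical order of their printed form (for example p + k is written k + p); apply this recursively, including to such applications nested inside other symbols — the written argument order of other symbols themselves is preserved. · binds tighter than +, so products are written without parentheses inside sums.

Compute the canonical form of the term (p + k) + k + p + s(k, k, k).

Un-nest:  p + k + k + p + s(k, k, k)
Sort:  k + k + p + p + s(k, k, k)

Answer: k + k + p + p + s(k, k, k)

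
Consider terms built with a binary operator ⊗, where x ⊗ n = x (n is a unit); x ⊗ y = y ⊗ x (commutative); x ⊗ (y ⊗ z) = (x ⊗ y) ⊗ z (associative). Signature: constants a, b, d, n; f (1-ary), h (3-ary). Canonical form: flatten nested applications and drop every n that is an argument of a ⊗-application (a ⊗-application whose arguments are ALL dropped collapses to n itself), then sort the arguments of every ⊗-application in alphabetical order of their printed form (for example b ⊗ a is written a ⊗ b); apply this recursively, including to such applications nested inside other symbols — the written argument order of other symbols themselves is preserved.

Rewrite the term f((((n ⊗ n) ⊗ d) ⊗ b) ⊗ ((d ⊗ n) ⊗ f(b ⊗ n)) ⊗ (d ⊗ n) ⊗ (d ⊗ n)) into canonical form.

Focus inside:  (((n ⊗ n) ⊗ d) ⊗ b) ⊗ ((d ⊗ n) ⊗ f(b ⊗ n)) ⊗ (d ⊗ n) ⊗ (d ⊗ n)
Flatten:  n ⊗ n ⊗ d ⊗ b ⊗ d ⊗ n ⊗ f(b ⊗ n) ⊗ d ⊗ n ⊗ d ⊗ n
Canonicalize subterm:  f(b ⊗ n)  →  f(b)
Unit:  drop n (×5)
Sort:  b ⊗ d ⊗ d ⊗ d ⊗ d ⊗ f(b)
Rebuild:  f(b ⊗ d ⊗ d ⊗ d ⊗ d ⊗ f(b))

Answer: f(b ⊗ d ⊗ d ⊗ d ⊗ d ⊗ f(b))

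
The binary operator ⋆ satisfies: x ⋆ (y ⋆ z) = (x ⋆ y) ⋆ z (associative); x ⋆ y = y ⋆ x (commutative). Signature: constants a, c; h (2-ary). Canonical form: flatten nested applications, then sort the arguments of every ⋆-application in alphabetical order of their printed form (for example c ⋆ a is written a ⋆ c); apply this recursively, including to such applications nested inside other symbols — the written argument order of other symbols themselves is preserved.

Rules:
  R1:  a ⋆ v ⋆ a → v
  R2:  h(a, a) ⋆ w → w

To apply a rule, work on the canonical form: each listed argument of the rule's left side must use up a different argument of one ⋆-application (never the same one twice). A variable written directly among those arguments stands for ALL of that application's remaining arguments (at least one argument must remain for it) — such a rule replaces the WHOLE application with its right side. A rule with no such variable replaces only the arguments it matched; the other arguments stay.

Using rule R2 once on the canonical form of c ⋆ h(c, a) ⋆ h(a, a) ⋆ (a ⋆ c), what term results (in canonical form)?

Answer: a ⋆ c ⋆ c ⋆ h(c, a)

Derivation:
Canonical form:  a ⋆ c ⋆ c ⋆ h(a, a) ⋆ h(c, a)
Match R2:  consume h(a, a);  w := a ⋆ c ⋆ c ⋆ h(c, a)
The variable takes the whole remainder — replace the entire application.
New term:  a ⋆ c ⋆ c ⋆ h(c, a)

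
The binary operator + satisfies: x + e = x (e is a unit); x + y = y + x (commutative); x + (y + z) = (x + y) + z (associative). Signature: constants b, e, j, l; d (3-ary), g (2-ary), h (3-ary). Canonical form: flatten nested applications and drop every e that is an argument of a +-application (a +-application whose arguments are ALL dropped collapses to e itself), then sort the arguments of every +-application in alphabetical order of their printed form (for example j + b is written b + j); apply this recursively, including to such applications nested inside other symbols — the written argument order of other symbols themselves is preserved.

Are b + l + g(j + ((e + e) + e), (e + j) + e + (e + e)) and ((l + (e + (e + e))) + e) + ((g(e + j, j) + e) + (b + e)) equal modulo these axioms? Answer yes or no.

Answer: yes — both canonical forms are b + g(j, j) + l

Derivation:
Left:  b + l + g(j + ((e + e) + e), (e + j) + e + (e + e))
  Canonicalize subterm:  g(j + ((e + e) + e), (e + j) + e + (e + e))  →  g(j, j)
  Sort:  b + g(j, j) + l
Right:  ((l + (e + (e + e))) + e) + ((g(e + j, j) + e) + (b + e))
  Flatten:  l + e + e + e + e + g(e + j, j) + e + b + e
  Canonicalize subterm:  g(e + j, j)  →  g(j, j)
  Units out:  drop e (×6)
  Sort arguments:  b + g(j, j) + l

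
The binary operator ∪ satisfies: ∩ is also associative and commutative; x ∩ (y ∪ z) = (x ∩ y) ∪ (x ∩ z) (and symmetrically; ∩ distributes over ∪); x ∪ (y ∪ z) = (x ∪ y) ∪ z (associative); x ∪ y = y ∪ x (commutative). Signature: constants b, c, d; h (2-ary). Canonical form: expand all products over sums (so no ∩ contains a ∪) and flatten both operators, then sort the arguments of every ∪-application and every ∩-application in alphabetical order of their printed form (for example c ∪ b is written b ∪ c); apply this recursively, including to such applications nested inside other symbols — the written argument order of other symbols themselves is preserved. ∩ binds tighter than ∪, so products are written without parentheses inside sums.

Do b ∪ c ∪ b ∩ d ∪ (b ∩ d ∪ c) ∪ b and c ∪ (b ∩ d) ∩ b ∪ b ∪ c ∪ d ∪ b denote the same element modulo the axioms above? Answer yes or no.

Left:  b ∪ c ∪ b ∩ d ∪ (b ∩ d ∪ c) ∪ b
  Un-nest:  b ∪ c ∪ b ∩ d ∪ b ∩ d ∪ c ∪ b
  Sort arguments:  b ∪ b ∪ b ∩ d ∪ b ∩ d ∪ c ∪ c
Right:  c ∪ (b ∩ d) ∩ b ∪ b ∪ c ∪ d ∪ b
  Merge nested applications:  c ∪ b ∩ b ∩ d ∪ b ∪ c ∪ d ∪ b
  Sort arguments:  b ∪ b ∪ b ∩ b ∩ d ∪ c ∪ c ∪ d

Answer: no — b ∪ b ∪ b ∩ d ∪ b ∩ d ∪ c ∪ c vs b ∪ b ∪ b ∩ b ∩ d ∪ c ∪ c ∪ d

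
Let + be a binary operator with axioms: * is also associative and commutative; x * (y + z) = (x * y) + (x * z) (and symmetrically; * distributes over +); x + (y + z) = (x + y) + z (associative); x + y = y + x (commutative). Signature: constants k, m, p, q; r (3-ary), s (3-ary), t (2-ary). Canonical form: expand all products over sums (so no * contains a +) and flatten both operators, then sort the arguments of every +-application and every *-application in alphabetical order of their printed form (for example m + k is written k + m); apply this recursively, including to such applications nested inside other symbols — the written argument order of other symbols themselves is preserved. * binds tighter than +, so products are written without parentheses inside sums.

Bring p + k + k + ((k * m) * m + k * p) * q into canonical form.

Answer: k + k + k * m * m * q + k * p * q + p

Derivation:
Distribute:  p + k + k + k * m * m * q + k * p * q
Order the arguments:  k + k + k * m * m * q + k * p * q + p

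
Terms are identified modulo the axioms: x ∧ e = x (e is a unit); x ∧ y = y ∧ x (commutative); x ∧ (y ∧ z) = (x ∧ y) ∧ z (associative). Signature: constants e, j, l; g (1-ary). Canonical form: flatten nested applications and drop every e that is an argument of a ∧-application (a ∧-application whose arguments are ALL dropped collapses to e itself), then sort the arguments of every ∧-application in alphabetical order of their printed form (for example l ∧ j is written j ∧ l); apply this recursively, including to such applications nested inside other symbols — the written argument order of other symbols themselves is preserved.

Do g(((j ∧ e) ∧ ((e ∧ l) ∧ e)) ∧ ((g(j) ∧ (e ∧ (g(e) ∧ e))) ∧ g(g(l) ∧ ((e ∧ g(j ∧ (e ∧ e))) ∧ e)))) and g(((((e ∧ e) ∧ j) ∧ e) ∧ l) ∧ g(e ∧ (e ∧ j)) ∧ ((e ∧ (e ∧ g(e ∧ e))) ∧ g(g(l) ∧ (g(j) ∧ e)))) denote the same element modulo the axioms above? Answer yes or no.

Answer: yes — both canonical forms are g(g(e) ∧ g(g(j) ∧ g(l)) ∧ g(j) ∧ j ∧ l)

Derivation:
Left:  g(((j ∧ e) ∧ ((e ∧ l) ∧ e)) ∧ ((g(j) ∧ (e ∧ (g(e) ∧ e))) ∧ g(g(l) ∧ ((e ∧ g(j ∧ (e ∧ e))) ∧ e))))
  Focus inside:  ((j ∧ e) ∧ ((e ∧ l) ∧ e)) ∧ ((g(j) ∧ (e ∧ (g(e) ∧ e))) ∧ g(g(l) ∧ ((e ∧ g(j ∧ (e ∧ e))) ∧ e)))
  Flatten:  j ∧ e ∧ e ∧ l ∧ e ∧ g(j) ∧ e ∧ g(e) ∧ e ∧ g(g(l) ∧ ((e ∧ g(j ∧ (e ∧ e))) ∧ e))
  Inside:  g(g(l) ∧ ((e ∧ g(j ∧ (e ∧ e))) ∧ e))  →  g(g(j) ∧ g(l))
  Units out:  drop e (×5)
  Sort arguments:  g(e) ∧ g(g(j) ∧ g(l)) ∧ g(j) ∧ j ∧ l
  Reassemble:  g(g(e) ∧ g(g(j) ∧ g(l)) ∧ g(j) ∧ j ∧ l)
Right:  g(((((e ∧ e) ∧ j) ∧ e) ∧ l) ∧ g(e ∧ (e ∧ j)) ∧ ((e ∧ (e ∧ g(e ∧ e))) ∧ g(g(l) ∧ (g(j) ∧ e))))
  Work inside:  ((((e ∧ e) ∧ j) ∧ e) ∧ l) ∧ g(e ∧ (e ∧ j)) ∧ ((e ∧ (e ∧ g(e ∧ e))) ∧ g(g(l) ∧ (g(j) ∧ e)))
  Un-nest:  e ∧ e ∧ j ∧ e ∧ l ∧ g(e ∧ (e ∧ j)) ∧ e ∧ e ∧ g(e ∧ e) ∧ g(g(l) ∧ (g(j) ∧ e))
  Inside:  g(e ∧ (e ∧ j))  →  g(j)
  Simplify inside:  g(e ∧ e)  →  g(e)
  Simplify inside:  g(g(l) ∧ (g(j) ∧ e))  →  g(g(j) ∧ g(l))
  Drop the unit:  drop e (×5)
  Sort arguments:  g(e) ∧ g(g(j) ∧ g(l)) ∧ g(j) ∧ j ∧ l
  Reassemble:  g(g(e) ∧ g(g(j) ∧ g(l)) ∧ g(j) ∧ j ∧ l)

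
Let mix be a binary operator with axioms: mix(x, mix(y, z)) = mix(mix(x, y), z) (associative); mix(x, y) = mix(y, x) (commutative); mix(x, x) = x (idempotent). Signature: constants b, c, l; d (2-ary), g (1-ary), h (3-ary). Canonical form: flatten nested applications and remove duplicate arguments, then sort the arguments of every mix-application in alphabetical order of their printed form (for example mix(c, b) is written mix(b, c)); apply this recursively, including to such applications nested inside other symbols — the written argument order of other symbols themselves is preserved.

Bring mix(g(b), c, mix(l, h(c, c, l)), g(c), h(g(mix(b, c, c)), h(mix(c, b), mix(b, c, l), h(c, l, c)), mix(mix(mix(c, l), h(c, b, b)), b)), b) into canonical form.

Un-nest:  mix(g(b), c, l, h(c, c, l), g(c), h(g(mix(b, c, c)), h(mix(c, b), mix(b, c, l), h(c, l, c)), mix(mix(mix(c, l), h(c, b, b)), b)), b)
Simplify inside:  h(g(mix(b, c, c)), h(mix(c, b), mix(b, c, l), h(c, l, c)), mix(mix(mix(c, l), h(c, b, b)), b))  →  h(g(mix(b, c)), h(mix(b, c), mix(b, c, l), h(c, l, c)), mix(b, c, h(c, b, b), l))
Order the arguments:  mix(b, c, g(b), g(c), h(c, c, l), h(g(mix(b, c)), h(mix(b, c), mix(b, c, l), h(c, l, c)), mix(b, c, h(c, b, b), l)), l)

Answer: mix(b, c, g(b), g(c), h(c, c, l), h(g(mix(b, c)), h(mix(b, c), mix(b, c, l), h(c, l, c)), mix(b, c, h(c, b, b), l)), l)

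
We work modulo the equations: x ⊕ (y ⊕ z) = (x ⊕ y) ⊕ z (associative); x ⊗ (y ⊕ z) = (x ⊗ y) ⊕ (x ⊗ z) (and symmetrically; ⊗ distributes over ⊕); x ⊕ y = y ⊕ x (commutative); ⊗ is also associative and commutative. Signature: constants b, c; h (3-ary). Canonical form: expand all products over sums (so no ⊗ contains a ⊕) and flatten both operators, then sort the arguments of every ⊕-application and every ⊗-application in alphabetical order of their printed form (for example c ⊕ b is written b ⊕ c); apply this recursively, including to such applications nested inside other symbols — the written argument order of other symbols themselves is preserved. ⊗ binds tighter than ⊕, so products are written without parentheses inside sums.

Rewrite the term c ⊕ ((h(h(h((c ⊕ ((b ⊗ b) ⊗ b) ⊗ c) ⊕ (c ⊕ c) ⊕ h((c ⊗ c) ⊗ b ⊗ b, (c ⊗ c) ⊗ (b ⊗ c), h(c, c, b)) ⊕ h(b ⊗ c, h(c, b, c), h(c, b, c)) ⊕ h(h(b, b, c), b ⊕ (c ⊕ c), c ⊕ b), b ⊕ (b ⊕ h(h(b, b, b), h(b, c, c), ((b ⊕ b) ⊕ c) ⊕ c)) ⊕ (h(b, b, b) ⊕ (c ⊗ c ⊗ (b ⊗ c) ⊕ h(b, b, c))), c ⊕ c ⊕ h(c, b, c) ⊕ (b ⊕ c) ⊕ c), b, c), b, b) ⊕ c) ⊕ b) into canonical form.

Merge nested applications:  c ⊕ h(h(h(b ⊗ b ⊗ b ⊗ c ⊕ c ⊕ c ⊕ c ⊕ h(b ⊗ b ⊗ c ⊗ c, b ⊗ c ⊗ c ⊗ c, h(c, c, b)) ⊕ h(b ⊗ c, h(c, b, c), h(c, b, c)) ⊕ h(h(b, b, c), b ⊕ c ⊕ c, b ⊕ c), b ⊕ b ⊕ b ⊗ c ⊗ c ⊗ c ⊕ h(b, b, b) ⊕ h(b, b, c) ⊕ h(h(b, b, b), h(b, c, c), b ⊕ b ⊕ c ⊕ c), b ⊕ c ⊕ c ⊕ c ⊕ c ⊕ h(c, b, c)), b, c), b, b) ⊕ c ⊕ b
Sort arguments:  b ⊕ c ⊕ c ⊕ h(h(h(b ⊗ b ⊗ b ⊗ c ⊕ c ⊕ c ⊕ c ⊕ h(b ⊗ b ⊗ c ⊗ c, b ⊗ c ⊗ c ⊗ c, h(c, c, b)) ⊕ h(b ⊗ c, h(c, b, c), h(c, b, c)) ⊕ h(h(b, b, c), b ⊕ c ⊕ c, b ⊕ c), b ⊕ b ⊕ b ⊗ c ⊗ c ⊗ c ⊕ h(b, b, b) ⊕ h(b, b, c) ⊕ h(h(b, b, b), h(b, c, c), b ⊕ b ⊕ c ⊕ c), b ⊕ c ⊕ c ⊕ c ⊕ c ⊕ h(c, b, c)), b, c), b, b)

Answer: b ⊕ c ⊕ c ⊕ h(h(h(b ⊗ b ⊗ b ⊗ c ⊕ c ⊕ c ⊕ c ⊕ h(b ⊗ b ⊗ c ⊗ c, b ⊗ c ⊗ c ⊗ c, h(c, c, b)) ⊕ h(b ⊗ c, h(c, b, c), h(c, b, c)) ⊕ h(h(b, b, c), b ⊕ c ⊕ c, b ⊕ c), b ⊕ b ⊕ b ⊗ c ⊗ c ⊗ c ⊕ h(b, b, b) ⊕ h(b, b, c) ⊕ h(h(b, b, b), h(b, c, c), b ⊕ b ⊕ c ⊕ c), b ⊕ c ⊕ c ⊕ c ⊕ c ⊕ h(c, b, c)), b, c), b, b)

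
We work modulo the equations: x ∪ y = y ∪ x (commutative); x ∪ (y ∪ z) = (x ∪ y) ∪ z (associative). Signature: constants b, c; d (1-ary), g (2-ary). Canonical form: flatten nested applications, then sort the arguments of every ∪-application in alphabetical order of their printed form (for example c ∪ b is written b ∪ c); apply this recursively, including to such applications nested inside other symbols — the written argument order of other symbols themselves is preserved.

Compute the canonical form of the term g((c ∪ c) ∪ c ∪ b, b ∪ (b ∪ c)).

Focus inside:  (c ∪ c) ∪ c ∪ b
Flatten:  c ∪ c ∪ c ∪ b
Sort:  b ∪ c ∪ c ∪ c
Put back:  g(b ∪ c ∪ c ∪ c, b ∪ b ∪ c)

Answer: g(b ∪ c ∪ c ∪ c, b ∪ b ∪ c)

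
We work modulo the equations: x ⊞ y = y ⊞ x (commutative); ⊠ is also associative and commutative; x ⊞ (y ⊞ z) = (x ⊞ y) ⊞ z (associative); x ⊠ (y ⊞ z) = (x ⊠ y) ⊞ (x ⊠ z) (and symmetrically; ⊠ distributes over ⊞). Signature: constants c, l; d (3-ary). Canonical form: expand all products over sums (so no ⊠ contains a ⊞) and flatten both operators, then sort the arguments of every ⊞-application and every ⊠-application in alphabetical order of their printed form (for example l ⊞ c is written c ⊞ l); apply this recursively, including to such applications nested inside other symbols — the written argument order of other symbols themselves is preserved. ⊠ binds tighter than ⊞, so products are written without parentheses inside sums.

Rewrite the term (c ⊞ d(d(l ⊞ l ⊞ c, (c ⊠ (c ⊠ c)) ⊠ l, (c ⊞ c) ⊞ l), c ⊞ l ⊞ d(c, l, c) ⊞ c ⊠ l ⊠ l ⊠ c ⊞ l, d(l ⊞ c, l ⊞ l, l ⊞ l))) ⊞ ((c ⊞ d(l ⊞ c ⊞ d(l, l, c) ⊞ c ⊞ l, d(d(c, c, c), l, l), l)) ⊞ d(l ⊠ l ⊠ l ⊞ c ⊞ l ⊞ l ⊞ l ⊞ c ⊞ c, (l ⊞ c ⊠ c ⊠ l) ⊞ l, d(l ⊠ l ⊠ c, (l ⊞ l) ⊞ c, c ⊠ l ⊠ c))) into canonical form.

Answer: c ⊞ c ⊞ d(c ⊞ c ⊞ c ⊞ l ⊞ l ⊞ l ⊞ l ⊠ l ⊠ l, c ⊠ c ⊠ l ⊞ l ⊞ l, d(c ⊠ l ⊠ l, c ⊞ l ⊞ l, c ⊠ c ⊠ l)) ⊞ d(c ⊞ c ⊞ d(l, l, c) ⊞ l ⊞ l, d(d(c, c, c), l, l), l) ⊞ d(d(c ⊞ l ⊞ l, c ⊠ c ⊠ c ⊠ l, c ⊞ c ⊞ l), c ⊞ c ⊠ c ⊠ l ⊠ l ⊞ d(c, l, c) ⊞ l ⊞ l, d(c ⊞ l, l ⊞ l, l ⊞ l))

Derivation:
Merge nested applications:  c ⊞ d(d(c ⊞ l ⊞ l, c ⊠ c ⊠ c ⊠ l, c ⊞ c ⊞ l), c ⊞ c ⊠ c ⊠ l ⊠ l ⊞ d(c, l, c) ⊞ l ⊞ l, d(c ⊞ l, l ⊞ l, l ⊞ l)) ⊞ c ⊞ d(c ⊞ c ⊞ d(l, l, c) ⊞ l ⊞ l, d(d(c, c, c), l, l), l) ⊞ d(c ⊞ c ⊞ c ⊞ l ⊞ l ⊞ l ⊞ l ⊠ l ⊠ l, c ⊠ c ⊠ l ⊞ l ⊞ l, d(c ⊠ l ⊠ l, c ⊞ l ⊞ l, c ⊠ c ⊠ l))
Sort:  c ⊞ c ⊞ d(c ⊞ c ⊞ c ⊞ l ⊞ l ⊞ l ⊞ l ⊠ l ⊠ l, c ⊠ c ⊠ l ⊞ l ⊞ l, d(c ⊠ l ⊠ l, c ⊞ l ⊞ l, c ⊠ c ⊠ l)) ⊞ d(c ⊞ c ⊞ d(l, l, c) ⊞ l ⊞ l, d(d(c, c, c), l, l), l) ⊞ d(d(c ⊞ l ⊞ l, c ⊠ c ⊠ c ⊠ l, c ⊞ c ⊞ l), c ⊞ c ⊠ c ⊠ l ⊠ l ⊞ d(c, l, c) ⊞ l ⊞ l, d(c ⊞ l, l ⊞ l, l ⊞ l))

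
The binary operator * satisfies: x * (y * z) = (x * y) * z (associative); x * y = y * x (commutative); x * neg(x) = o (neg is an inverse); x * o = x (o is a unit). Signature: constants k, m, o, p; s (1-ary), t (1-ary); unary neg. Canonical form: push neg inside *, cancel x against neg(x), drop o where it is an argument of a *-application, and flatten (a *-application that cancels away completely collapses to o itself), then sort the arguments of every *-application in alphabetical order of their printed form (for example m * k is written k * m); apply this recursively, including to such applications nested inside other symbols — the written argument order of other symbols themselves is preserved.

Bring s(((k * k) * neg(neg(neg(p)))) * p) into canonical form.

Answer: s(k * k)

Derivation:
Descend into:  ((k * k) * neg(neg(neg(p)))) * p
Push neg inside:  distribute neg over * and collapse double neg
Cancel inverse pairs:  p cancels
Collect:  k * k
Reassemble:  s(k * k)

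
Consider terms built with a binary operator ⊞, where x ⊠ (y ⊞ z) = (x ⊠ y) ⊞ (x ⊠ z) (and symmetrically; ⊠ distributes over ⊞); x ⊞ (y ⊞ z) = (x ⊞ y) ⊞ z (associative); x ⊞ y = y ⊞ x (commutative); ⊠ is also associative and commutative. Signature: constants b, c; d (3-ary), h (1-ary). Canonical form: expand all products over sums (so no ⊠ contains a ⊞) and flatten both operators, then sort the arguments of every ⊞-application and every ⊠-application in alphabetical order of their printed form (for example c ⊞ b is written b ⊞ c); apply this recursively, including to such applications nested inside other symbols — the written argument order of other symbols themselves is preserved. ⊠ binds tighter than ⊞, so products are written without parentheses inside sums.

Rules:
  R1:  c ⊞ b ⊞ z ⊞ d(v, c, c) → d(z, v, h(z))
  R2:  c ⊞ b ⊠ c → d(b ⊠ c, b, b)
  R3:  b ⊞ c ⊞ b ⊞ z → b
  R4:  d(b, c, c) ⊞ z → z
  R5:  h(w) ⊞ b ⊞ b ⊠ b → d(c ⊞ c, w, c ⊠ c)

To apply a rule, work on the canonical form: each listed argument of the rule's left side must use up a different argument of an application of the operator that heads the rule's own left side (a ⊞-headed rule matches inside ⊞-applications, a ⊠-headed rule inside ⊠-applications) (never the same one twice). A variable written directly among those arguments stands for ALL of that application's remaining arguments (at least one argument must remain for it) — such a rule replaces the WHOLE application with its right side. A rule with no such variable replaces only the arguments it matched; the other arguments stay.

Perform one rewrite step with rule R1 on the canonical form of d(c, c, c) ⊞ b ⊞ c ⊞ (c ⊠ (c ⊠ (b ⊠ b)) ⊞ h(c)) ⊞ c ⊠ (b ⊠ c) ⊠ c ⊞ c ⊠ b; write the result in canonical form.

Canonical form:  b ⊞ b ⊠ b ⊠ c ⊠ c ⊞ b ⊠ c ⊞ b ⊠ c ⊠ c ⊠ c ⊞ c ⊞ d(c, c, c) ⊞ h(c)
Apply R1:  consuming b, c, d(c, c, c);  v := c, z := b ⊠ b ⊠ c ⊠ c ⊞ b ⊠ c ⊞ b ⊠ c ⊠ c ⊠ c ⊞ h(c)
The extension variable absorbs all remaining arguments, so the whole application is rewritten.
Result:  d(b ⊠ b ⊠ c ⊠ c ⊞ b ⊠ c ⊞ b ⊠ c ⊠ c ⊠ c ⊞ h(c), c, h(b ⊠ b ⊠ c ⊠ c ⊞ b ⊠ c ⊞ b ⊠ c ⊠ c ⊠ c ⊞ h(c)))

Answer: d(b ⊠ b ⊠ c ⊠ c ⊞ b ⊠ c ⊞ b ⊠ c ⊠ c ⊠ c ⊞ h(c), c, h(b ⊠ b ⊠ c ⊠ c ⊞ b ⊠ c ⊞ b ⊠ c ⊠ c ⊠ c ⊞ h(c)))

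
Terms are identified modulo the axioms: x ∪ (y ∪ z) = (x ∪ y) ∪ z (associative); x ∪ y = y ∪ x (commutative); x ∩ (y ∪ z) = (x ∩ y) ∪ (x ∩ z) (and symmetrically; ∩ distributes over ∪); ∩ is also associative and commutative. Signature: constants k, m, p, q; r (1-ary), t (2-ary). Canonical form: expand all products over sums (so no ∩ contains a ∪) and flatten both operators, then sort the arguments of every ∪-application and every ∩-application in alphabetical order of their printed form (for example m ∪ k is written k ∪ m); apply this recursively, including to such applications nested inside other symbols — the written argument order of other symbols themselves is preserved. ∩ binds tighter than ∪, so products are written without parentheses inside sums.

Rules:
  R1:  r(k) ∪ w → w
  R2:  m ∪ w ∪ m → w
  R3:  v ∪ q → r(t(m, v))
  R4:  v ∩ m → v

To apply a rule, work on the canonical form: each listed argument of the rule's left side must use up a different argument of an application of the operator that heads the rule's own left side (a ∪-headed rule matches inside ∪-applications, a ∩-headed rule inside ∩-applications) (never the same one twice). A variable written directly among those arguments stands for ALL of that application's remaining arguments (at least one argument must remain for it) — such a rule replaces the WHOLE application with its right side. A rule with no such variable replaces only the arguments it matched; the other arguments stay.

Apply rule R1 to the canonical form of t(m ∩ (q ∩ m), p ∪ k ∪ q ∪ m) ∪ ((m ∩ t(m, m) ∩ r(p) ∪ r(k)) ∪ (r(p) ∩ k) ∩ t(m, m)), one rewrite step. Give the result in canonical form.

Canonical form:  k ∩ r(p) ∩ t(m, m) ∪ m ∩ r(p) ∩ t(m, m) ∪ r(k) ∪ t(m ∩ m ∩ q, k ∪ m ∪ p ∪ q)
R1 matches:  uses r(k);  w := k ∩ r(p) ∩ t(m, m) ∪ m ∩ r(p) ∩ t(m, m) ∪ t(m ∩ m ∩ q, k ∪ m ∪ p ∪ q)
Every leftover argument binds to the variable; the entire application is replaced.
Result:  k ∩ r(p) ∩ t(m, m) ∪ m ∩ r(p) ∩ t(m, m) ∪ t(m ∩ m ∩ q, k ∪ m ∪ p ∪ q)

Answer: k ∩ r(p) ∩ t(m, m) ∪ m ∩ r(p) ∩ t(m, m) ∪ t(m ∩ m ∩ q, k ∪ m ∪ p ∪ q)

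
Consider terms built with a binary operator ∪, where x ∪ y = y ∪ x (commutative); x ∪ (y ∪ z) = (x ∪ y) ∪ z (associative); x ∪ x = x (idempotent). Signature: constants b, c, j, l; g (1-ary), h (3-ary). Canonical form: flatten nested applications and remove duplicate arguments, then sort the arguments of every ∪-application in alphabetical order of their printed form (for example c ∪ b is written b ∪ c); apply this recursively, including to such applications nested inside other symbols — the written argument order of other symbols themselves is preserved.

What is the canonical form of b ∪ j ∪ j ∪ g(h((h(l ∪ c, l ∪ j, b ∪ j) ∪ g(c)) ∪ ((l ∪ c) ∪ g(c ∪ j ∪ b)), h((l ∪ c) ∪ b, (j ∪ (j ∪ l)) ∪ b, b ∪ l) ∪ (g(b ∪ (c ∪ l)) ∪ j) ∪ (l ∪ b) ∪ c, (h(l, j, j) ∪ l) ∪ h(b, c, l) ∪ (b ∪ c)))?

Canonicalize subterm:  g(h((h(l ∪ c, l ∪ j, b ∪ j) ∪ g(c)) ∪ ((l ∪ c) ∪ g(c ∪ j ∪ b)), h((l ∪ c) ∪ b, (j ∪ (j ∪ l)) ∪ b, b ∪ l) ∪ (g(b ∪ (c ∪ l)) ∪ j) ∪ (l ∪ b) ∪ c, (h(l, j, j) ∪ l) ∪ h(b, c, l) ∪ (b ∪ c)))  →  g(h(c ∪ g(b ∪ c ∪ j) ∪ g(c) ∪ h(c ∪ l, j ∪ l, b ∪ j) ∪ l, b ∪ c ∪ g(b ∪ c ∪ l) ∪ h(b ∪ c ∪ l, b ∪ j ∪ l, b ∪ l) ∪ j ∪ l, b ∪ c ∪ h(b, c, l) ∪ h(l, j, j) ∪ l))
Drop duplicates:  drop duplicate j
Sort arguments:  b ∪ g(h(c ∪ g(b ∪ c ∪ j) ∪ g(c) ∪ h(c ∪ l, j ∪ l, b ∪ j) ∪ l, b ∪ c ∪ g(b ∪ c ∪ l) ∪ h(b ∪ c ∪ l, b ∪ j ∪ l, b ∪ l) ∪ j ∪ l, b ∪ c ∪ h(b, c, l) ∪ h(l, j, j) ∪ l)) ∪ j

Answer: b ∪ g(h(c ∪ g(b ∪ c ∪ j) ∪ g(c) ∪ h(c ∪ l, j ∪ l, b ∪ j) ∪ l, b ∪ c ∪ g(b ∪ c ∪ l) ∪ h(b ∪ c ∪ l, b ∪ j ∪ l, b ∪ l) ∪ j ∪ l, b ∪ c ∪ h(b, c, l) ∪ h(l, j, j) ∪ l)) ∪ j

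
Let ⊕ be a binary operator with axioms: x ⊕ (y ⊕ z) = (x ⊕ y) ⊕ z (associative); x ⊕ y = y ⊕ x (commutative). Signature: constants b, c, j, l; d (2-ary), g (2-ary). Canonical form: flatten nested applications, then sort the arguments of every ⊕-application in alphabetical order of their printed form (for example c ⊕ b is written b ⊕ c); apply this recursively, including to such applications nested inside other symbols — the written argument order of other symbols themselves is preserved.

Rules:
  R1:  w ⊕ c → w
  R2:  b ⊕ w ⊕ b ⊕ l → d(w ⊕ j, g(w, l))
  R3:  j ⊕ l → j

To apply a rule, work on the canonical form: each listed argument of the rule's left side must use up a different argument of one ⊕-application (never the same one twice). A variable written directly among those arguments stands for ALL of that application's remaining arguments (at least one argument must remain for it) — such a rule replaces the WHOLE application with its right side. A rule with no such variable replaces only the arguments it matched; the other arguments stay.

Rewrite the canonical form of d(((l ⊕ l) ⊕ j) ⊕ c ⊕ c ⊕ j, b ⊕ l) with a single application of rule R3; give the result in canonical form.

Answer: d(c ⊕ c ⊕ j ⊕ j ⊕ l, b ⊕ l)

Derivation:
Canonical form:  d(c ⊕ c ⊕ j ⊕ j ⊕ l ⊕ l, b ⊕ l)
Match R3:  consume j, l
Result:  d(c ⊕ c ⊕ j ⊕ j ⊕ l, b ⊕ l)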